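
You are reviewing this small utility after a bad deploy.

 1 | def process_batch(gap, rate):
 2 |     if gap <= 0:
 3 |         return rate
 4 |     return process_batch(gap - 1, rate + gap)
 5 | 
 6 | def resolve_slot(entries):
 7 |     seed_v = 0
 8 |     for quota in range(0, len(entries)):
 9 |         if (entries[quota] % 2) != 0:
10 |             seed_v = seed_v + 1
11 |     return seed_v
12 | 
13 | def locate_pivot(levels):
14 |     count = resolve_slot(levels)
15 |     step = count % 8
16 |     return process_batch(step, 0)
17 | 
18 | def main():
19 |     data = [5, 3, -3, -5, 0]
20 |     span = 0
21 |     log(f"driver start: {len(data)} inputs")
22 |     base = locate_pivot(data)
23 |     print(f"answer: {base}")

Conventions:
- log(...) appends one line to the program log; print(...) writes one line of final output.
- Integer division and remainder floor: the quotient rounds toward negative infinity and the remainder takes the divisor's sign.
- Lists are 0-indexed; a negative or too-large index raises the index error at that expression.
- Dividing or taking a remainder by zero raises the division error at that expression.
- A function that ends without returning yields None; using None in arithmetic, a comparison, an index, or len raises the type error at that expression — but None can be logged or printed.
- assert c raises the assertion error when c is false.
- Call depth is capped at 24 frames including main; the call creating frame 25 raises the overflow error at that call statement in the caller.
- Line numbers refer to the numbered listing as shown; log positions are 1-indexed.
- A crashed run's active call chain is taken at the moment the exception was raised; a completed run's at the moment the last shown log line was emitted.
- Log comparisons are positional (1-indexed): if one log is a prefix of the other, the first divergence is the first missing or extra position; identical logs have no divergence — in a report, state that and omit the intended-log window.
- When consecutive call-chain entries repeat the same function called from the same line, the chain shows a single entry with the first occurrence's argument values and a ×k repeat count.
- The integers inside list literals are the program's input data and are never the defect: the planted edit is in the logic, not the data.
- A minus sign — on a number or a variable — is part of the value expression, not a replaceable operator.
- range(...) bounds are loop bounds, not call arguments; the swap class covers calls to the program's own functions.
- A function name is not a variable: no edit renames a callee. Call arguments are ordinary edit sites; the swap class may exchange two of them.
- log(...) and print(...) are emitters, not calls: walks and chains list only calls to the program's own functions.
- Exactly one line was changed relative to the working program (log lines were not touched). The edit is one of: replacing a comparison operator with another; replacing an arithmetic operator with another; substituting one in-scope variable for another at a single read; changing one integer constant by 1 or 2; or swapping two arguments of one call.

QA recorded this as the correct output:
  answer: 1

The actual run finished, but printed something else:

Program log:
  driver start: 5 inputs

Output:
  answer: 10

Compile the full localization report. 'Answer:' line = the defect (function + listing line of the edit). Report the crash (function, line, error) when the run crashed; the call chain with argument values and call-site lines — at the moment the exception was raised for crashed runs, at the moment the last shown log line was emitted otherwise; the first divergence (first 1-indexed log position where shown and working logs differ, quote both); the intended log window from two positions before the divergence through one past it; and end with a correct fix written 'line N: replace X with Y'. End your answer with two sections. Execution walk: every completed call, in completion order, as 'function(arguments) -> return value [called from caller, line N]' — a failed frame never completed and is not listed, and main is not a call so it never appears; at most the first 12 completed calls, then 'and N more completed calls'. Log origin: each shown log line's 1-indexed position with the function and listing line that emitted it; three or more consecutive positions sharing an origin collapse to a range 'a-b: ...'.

Answer: the defect is in resolve_slot at line 9.
Core observation: Log streams are identical — the defect surfaces only in the printed output.
Call chain: main.
First divergence: none; the two logs match at every position.
Execution walk:
  resolve_slot([5, 3, -3, -5, 0]) -> 4  [called from locate_pivot, line 14]
  process_batch(0, 10) -> 10  [called from process_batch, line 4]
  process_batch(1, 9) -> 10  [called from process_batch, line 4]
  process_batch(2, 7) -> 10  [called from process_batch, line 4]
  process_batch(3, 4) -> 10  [called from process_batch, line 4]
  process_batch(4, 0) -> 10  [called from locate_pivot, line 16]
  locate_pivot([5, 3, -3, -5, 0]) -> 10  [called from main, line 22]
Log origin:
  1: emitted by main (line 21)
A correct fix: line 9: replace `!=` with `==`.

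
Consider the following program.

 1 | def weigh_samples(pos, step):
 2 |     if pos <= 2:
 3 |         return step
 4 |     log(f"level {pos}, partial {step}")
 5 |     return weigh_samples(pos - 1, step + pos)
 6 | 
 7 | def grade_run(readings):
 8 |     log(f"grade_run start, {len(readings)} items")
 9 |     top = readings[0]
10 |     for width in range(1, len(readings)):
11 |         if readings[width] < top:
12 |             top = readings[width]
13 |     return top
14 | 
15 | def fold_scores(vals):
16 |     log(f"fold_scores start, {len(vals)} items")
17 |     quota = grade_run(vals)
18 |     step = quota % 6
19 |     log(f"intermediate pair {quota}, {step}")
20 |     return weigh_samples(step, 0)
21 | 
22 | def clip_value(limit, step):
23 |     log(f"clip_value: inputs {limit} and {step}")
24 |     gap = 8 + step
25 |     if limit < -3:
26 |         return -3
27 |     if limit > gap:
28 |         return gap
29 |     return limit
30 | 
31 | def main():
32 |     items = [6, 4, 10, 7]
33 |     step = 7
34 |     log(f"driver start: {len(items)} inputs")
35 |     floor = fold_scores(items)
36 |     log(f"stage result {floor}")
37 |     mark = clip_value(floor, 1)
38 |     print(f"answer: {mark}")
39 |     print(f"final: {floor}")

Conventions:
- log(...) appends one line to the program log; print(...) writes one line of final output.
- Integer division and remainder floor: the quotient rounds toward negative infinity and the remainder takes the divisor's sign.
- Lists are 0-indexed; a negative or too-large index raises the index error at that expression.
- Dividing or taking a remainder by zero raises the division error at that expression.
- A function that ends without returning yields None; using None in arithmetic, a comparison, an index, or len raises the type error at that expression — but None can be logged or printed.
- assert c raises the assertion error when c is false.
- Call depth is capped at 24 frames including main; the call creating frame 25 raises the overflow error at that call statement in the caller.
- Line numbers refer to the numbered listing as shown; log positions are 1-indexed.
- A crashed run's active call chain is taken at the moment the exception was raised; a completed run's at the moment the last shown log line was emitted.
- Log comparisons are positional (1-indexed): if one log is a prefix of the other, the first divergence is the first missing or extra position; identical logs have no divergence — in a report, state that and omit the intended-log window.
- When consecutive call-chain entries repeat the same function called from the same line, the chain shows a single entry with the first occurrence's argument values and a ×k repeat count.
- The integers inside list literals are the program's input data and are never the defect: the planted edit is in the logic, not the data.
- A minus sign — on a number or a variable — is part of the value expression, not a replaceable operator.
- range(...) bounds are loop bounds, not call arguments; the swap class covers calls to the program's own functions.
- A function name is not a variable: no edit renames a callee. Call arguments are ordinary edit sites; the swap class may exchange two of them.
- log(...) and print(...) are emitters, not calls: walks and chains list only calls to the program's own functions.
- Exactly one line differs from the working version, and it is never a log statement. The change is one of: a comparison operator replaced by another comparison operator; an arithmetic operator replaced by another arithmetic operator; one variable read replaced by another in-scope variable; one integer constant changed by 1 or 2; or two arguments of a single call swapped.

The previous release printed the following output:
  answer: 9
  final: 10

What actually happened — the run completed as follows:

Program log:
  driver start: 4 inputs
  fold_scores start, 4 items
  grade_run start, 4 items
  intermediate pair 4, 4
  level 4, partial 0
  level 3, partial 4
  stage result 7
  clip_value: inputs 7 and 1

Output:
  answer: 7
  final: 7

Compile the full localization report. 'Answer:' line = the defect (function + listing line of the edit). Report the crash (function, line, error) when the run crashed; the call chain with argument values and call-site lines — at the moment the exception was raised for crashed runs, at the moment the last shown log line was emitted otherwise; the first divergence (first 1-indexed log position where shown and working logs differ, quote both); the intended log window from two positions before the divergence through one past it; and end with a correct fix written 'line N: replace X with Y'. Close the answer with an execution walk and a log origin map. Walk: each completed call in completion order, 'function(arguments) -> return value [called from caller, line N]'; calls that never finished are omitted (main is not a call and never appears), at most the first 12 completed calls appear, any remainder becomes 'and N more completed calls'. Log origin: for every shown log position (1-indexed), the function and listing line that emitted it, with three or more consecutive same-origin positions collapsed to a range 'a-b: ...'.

Answer: the defect is in weigh_samples at line 2.
Key fact: At log position 7 the runs split — shown 'stage result 7', but the working version logs 'level 2, partial 7'.
Call chain: main -> clip_value(7, 1) (called at line 37).
First divergence: position 7; shown 'stage result 7' vs intended 'level 2, partial 7'.
Intended log window:
  5: level 4, partial 0
  6: level 3, partial 4
  7: level 2, partial 7
  8: level 1, partial 9
Execution walk:
  grade_run([6, 4, 10, 7]) -> 4  [called from fold_scores, line 17]
  weigh_samples(2, 7) -> 7  [called from weigh_samples, line 5]
  weigh_samples(3, 4) -> 7  [called from weigh_samples, line 5]
  weigh_samples(4, 0) -> 7  [called from fold_scores, line 20]
  fold_scores([6, 4, 10, 7]) -> 7  [called from main, line 35]
  clip_value(7, 1) -> 7  [called from main, line 37]
Log origin:
  1: emitted by main (line 34)
  2: emitted by fold_scores (line 16)
  3: emitted by grade_run (line 8)
  4: emitted by fold_scores (line 19)
  5: emitted by weigh_samples (line 4)
  6: emitted by weigh_samples (line 4)
  7: emitted by main (line 36)
  8: emitted by clip_value (line 23)
A correct fix: line 2: replace `2` with `0`.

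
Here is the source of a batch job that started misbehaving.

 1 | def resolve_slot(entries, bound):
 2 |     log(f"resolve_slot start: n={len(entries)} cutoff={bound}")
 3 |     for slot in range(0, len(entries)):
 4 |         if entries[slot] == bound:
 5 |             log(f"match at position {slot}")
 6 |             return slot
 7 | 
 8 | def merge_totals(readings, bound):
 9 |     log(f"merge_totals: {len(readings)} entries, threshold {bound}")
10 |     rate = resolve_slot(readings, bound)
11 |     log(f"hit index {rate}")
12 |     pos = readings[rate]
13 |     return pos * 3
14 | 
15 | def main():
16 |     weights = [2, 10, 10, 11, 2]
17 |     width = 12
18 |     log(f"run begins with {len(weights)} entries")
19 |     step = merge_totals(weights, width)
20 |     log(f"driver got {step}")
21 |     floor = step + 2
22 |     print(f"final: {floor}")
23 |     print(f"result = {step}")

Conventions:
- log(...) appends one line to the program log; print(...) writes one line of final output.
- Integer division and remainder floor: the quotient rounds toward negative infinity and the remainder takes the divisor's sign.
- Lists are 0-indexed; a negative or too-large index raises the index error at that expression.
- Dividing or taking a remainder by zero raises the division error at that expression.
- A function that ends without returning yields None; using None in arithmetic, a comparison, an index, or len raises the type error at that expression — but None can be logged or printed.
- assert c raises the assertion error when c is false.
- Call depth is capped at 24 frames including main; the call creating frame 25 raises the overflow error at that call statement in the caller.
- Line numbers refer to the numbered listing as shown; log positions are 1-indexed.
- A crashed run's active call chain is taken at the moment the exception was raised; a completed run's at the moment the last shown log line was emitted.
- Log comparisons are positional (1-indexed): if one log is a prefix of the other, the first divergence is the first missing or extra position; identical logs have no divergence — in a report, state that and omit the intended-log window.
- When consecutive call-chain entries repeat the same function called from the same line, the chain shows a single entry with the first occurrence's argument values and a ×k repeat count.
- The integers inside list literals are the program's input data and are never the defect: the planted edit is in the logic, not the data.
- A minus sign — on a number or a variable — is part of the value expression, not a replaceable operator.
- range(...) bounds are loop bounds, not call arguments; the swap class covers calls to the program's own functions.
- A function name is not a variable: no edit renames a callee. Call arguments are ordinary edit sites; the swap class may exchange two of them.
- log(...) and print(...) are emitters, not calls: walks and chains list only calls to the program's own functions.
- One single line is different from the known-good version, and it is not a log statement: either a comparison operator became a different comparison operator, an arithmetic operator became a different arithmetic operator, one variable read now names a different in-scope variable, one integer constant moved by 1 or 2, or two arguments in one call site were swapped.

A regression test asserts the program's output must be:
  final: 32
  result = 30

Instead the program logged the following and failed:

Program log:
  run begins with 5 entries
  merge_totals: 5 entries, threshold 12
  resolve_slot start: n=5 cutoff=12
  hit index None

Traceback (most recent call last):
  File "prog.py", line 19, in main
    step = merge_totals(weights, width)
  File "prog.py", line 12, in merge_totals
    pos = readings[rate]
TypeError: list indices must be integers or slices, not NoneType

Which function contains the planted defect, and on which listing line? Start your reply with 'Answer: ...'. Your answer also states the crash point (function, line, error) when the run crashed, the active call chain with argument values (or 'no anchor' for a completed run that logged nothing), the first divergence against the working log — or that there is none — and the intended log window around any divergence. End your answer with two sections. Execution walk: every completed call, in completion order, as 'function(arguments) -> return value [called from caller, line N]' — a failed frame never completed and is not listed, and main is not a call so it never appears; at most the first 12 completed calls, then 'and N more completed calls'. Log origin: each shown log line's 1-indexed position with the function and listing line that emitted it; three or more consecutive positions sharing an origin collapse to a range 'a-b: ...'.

Answer: the defect is in main at line 17.
Key observation: Position 2 is the first bad log line: 'merge_totals: 5 entries, threshold 12' should read 'merge_totals: 5 entries, threshold 10'.
Crash: merge_totals, line 12, TypeError.
Call chain: main -> merge_totals([2, 10, 10, 11, 2], 12) (called at line 19).
First divergence: position 2 — shown 'merge_totals: 5 entries, threshold 12', intended 'merge_totals: 5 entries, threshold 10'.
Intended log window:
  1: run begins with 5 entries
  2: merge_totals: 5 entries, threshold 10
  3: resolve_slot start: n=5 cutoff=10
Execution walk:
  resolve_slot([2, 10, 10, 11, 2], 12) -> None  [called from merge_totals, line 10]
Log origins:
  1: logged in main at line 18
  2: logged in merge_totals at line 9
  3: logged in resolve_slot at line 2
  4: logged in merge_totals at line 11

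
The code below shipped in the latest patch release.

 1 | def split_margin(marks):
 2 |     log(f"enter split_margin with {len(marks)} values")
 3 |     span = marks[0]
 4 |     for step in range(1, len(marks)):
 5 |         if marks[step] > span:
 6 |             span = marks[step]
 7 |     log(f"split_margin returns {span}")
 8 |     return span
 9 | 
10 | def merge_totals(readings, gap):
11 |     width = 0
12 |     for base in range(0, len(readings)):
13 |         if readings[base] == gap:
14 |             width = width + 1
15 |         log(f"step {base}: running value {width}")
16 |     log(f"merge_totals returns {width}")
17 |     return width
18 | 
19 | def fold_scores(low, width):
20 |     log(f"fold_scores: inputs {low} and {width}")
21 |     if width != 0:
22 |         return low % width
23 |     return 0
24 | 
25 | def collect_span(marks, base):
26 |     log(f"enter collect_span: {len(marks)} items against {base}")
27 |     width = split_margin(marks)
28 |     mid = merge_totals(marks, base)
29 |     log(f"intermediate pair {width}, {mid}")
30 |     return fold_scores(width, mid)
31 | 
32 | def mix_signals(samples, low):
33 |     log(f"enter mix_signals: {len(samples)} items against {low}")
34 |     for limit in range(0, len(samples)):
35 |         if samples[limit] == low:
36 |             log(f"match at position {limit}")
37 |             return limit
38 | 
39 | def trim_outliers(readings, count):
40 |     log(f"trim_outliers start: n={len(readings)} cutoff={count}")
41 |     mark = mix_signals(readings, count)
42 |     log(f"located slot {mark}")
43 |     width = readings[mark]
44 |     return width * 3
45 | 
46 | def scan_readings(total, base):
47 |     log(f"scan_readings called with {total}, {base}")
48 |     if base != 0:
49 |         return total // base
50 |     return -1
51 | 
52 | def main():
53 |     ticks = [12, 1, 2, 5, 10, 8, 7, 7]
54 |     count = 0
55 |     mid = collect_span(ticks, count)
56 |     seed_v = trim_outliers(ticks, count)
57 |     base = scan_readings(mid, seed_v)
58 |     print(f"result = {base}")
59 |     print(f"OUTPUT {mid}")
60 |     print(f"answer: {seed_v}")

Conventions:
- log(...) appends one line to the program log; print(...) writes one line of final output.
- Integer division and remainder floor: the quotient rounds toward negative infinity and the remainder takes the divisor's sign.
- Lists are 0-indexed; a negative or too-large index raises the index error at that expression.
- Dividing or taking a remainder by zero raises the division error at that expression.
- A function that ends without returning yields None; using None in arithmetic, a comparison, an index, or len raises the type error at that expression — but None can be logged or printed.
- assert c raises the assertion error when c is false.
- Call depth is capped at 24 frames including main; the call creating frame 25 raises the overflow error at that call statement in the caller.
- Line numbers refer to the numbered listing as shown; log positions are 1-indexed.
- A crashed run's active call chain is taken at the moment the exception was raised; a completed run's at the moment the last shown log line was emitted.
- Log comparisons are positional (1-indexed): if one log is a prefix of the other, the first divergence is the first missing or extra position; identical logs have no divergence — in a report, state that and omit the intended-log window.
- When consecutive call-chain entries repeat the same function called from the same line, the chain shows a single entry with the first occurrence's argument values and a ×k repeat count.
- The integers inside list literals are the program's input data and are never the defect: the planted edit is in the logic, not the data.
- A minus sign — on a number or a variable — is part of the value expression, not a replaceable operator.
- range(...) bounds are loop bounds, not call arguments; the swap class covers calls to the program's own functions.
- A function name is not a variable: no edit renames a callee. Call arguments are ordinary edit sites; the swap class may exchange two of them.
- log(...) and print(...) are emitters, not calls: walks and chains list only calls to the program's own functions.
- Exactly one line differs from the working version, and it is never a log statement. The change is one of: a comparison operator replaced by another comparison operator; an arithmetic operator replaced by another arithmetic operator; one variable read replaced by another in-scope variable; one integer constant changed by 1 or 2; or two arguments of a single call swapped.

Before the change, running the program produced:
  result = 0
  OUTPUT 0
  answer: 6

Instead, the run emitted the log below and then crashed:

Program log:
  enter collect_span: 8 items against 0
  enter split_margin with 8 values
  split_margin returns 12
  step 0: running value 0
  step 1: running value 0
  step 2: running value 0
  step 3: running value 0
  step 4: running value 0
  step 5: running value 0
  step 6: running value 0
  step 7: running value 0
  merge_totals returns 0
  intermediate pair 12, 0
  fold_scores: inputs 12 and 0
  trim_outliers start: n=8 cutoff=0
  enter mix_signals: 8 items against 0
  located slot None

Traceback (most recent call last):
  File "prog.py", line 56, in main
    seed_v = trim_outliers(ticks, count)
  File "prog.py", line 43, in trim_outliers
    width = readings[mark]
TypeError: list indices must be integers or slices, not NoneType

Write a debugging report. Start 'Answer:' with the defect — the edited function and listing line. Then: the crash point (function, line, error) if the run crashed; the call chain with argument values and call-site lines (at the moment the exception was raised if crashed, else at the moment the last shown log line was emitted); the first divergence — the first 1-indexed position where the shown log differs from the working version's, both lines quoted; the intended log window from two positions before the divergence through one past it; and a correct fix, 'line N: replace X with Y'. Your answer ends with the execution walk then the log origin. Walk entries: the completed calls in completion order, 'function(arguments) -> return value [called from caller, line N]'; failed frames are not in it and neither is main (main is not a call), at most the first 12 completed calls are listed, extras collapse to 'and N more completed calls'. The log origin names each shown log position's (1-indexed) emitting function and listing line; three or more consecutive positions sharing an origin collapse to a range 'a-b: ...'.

Answer: the defect is in main at line 54.
Key observation: The log first diverges at position 1: the faulty run prints 'enter collect_span: 8 items against 0' where the working version prints 'enter collect_span: 8 items against 2'.
Crash: trim_outliers, line 43, TypeError.
Call chain: main -> trim_outliers([12, 1, 2, 5, 10, 8, 7, 7], 0) (called at line 56).
First divergence: position 1; shown 'enter collect_span: 8 items against 0' vs intended 'enter collect_span: 8 items against 2'.
Intended log window:
  1: enter collect_span: 8 items against 2
  2: enter split_margin with 8 values
Execution walk:
  split_margin([12, 1, 2, 5, 10, 8, 7, 7]) -> 12  [called from collect_span, line 27]
  merge_totals([12, 1, 2, 5, 10, 8, 7, 7], 0) -> 0  [called from collect_span, line 28]
  fold_scores(12, 0) -> 0  [called from collect_span, line 30]
  collect_span([12, 1, 2, 5, 10, 8, 7, 7], 0) -> 0  [called from main, line 55]
  mix_signals([12, 1, 2, 5, 10, 8, 7, 7], 0) -> None  [called from trim_outliers, line 41]
Log origin:
  1 — collect_span, line 26
  2 — split_margin, line 2
  3 — split_margin, line 7
  4-11 — merge_totals, line 15
  12 — merge_totals, line 16
  13 — collect_span, line 29
  14 — fold_scores, line 20
  15 — trim_outliers, line 40
  16 — mix_signals, line 33
  17 — trim_outliers, line 42
A correct fix: line 54: replace `0` with `2`.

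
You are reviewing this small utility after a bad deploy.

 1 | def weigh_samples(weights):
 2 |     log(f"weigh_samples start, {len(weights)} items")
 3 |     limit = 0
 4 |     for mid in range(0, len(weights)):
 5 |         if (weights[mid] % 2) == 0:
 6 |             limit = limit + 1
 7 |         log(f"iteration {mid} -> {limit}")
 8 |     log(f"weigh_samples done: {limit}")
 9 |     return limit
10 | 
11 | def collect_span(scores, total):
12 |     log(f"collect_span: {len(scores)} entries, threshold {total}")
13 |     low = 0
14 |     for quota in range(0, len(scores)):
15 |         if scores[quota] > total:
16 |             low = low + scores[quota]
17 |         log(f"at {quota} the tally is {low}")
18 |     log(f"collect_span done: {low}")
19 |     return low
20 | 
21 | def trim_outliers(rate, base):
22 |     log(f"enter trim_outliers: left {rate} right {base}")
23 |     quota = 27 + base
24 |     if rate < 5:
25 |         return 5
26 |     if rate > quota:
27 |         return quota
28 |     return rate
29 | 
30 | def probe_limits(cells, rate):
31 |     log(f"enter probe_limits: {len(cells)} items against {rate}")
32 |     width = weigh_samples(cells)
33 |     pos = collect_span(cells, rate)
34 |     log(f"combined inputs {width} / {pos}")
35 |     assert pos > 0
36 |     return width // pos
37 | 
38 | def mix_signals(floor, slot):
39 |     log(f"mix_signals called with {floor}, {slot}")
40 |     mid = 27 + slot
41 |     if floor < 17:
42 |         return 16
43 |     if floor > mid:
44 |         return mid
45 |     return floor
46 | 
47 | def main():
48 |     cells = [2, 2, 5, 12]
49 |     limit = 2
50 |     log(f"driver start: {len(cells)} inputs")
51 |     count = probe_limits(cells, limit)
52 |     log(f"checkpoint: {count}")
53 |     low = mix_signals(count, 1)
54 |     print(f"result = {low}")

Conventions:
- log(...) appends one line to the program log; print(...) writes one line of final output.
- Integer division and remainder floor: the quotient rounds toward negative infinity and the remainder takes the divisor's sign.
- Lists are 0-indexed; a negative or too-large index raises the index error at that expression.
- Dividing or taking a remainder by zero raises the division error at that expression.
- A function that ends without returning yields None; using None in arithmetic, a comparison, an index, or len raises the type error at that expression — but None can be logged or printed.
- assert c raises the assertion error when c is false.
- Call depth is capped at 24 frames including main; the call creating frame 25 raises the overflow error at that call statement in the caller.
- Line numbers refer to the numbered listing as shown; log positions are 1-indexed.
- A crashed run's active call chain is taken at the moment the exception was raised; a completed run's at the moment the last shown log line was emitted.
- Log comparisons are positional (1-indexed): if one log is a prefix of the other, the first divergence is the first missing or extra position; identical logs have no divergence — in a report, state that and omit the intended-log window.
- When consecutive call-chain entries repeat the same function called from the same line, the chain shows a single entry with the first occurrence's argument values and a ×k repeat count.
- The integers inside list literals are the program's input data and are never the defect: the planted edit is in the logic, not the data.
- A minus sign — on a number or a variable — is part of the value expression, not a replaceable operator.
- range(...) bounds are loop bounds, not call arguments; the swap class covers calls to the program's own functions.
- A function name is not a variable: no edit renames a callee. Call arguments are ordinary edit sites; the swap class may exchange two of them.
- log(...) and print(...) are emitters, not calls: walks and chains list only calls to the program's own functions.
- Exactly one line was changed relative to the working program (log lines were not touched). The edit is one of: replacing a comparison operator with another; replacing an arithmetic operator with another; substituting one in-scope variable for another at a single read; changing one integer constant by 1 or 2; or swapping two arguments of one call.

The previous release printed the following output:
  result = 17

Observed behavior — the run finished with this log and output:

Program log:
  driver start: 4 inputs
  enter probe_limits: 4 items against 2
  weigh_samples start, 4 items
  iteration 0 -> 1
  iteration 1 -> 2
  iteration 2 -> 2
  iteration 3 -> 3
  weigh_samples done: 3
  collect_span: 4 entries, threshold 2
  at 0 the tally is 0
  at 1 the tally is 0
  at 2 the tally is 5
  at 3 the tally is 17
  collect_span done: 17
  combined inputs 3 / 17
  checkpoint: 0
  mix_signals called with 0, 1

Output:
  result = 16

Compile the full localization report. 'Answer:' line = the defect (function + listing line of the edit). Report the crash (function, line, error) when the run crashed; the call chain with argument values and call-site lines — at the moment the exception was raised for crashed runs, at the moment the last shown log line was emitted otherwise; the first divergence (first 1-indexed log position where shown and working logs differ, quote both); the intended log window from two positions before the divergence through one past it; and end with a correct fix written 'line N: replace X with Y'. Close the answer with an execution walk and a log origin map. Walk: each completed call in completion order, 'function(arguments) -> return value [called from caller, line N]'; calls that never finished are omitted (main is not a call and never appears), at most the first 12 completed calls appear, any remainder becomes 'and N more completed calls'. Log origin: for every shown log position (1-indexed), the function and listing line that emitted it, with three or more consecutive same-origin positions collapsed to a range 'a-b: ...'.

Answer: the defect is in mix_signals at line 42.
Key fact: The two runs log identically and part ways only at the printed values.
Call chain: main -> mix_signals(0, 1) (called at line 53).
First divergence: none — the logs agree in full.
Execution walk:
  weigh_samples([2, 2, 5, 12]) -> 3  [called from probe_limits, line 32]
  collect_span([2, 2, 5, 12], 2) -> 17  [called from probe_limits, line 33]
  probe_limits([2, 2, 5, 12], 2) -> 0  [called from main, line 51]
  mix_signals(0, 1) -> 16  [called from main, line 53]
Log line origins:
  1: emitted by main (line 50)
  2: emitted by probe_limits (line 31)
  3: emitted by weigh_samples (line 2)
  4-7: emitted by weigh_samples (line 7)
  8: emitted by weigh_samples (line 8)
  9: emitted by collect_span (line 12)
  10-13: emitted by collect_span (line 17)
  14: emitted by collect_span (line 18)
  15: emitted by probe_limits (line 34)
  16: emitted by main (line 52)
  17: emitted by mix_signals (line 39)
A correct fix: line 42: replace `16` with `17`.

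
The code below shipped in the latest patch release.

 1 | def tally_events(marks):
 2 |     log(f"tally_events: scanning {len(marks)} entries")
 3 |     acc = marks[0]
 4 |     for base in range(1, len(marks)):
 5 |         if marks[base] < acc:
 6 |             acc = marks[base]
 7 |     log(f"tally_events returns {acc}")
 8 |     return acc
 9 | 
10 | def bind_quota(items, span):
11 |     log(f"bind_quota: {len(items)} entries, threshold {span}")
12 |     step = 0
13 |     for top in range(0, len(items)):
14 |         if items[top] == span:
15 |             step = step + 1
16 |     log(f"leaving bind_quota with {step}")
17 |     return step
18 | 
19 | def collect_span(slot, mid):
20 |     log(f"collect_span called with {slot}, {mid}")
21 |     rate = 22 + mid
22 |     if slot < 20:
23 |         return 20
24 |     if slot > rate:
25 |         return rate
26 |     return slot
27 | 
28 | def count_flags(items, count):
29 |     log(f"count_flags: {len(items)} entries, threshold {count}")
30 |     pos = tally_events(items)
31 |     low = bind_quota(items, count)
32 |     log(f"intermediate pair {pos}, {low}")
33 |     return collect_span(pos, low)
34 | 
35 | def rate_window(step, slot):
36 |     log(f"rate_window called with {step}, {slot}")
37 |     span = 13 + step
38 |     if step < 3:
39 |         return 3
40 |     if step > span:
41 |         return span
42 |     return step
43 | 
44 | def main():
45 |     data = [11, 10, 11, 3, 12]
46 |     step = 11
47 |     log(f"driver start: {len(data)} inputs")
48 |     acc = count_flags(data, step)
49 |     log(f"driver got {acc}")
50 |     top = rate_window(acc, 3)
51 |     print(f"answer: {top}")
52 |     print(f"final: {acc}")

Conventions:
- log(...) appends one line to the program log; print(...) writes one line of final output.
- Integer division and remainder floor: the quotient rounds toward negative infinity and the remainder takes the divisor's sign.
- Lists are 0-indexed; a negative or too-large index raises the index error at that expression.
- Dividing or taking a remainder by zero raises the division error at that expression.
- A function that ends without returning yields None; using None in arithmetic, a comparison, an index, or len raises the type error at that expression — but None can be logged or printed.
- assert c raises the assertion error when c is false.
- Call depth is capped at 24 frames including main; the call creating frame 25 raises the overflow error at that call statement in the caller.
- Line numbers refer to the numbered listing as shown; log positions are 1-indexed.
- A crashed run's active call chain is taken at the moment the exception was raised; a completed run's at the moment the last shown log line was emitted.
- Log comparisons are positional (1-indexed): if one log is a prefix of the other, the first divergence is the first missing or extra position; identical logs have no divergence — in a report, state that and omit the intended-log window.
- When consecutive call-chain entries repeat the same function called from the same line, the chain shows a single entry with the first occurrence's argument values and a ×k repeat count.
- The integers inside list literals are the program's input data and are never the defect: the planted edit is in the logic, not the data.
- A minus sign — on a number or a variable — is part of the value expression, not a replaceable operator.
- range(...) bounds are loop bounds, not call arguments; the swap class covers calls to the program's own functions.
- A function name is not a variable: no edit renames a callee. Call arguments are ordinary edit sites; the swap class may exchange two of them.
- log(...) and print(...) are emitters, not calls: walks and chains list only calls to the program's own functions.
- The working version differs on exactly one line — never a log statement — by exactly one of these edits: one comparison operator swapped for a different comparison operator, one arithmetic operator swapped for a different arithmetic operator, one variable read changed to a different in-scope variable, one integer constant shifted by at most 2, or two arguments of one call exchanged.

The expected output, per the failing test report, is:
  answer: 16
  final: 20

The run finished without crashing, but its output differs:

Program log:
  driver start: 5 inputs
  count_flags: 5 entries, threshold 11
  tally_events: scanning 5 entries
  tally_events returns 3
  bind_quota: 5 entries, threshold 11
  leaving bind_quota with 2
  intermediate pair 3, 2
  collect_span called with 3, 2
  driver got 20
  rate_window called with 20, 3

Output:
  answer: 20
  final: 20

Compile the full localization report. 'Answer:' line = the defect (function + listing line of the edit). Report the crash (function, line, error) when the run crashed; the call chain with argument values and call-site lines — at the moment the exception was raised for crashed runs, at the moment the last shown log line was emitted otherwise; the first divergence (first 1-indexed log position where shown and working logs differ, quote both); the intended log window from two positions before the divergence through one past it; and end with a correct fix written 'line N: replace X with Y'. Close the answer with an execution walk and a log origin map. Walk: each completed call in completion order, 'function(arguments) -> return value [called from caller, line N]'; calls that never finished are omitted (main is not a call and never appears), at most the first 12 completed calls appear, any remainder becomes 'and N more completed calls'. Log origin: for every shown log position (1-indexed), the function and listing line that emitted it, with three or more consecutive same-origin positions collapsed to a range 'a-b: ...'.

Answer: the defect is in rate_window at line 37.
Key fact: Every logged value matches the working version; the printed result is what differs.
Call chain: main -> rate_window(20, 3) (called at line 50).
First divergence: none — the logs agree in full.
Execution walk:
  tally_events([11, 10, 11, 3, 12]) -> 3  [called from count_flags, line 30]
  bind_quota([11, 10, 11, 3, 12], 11) -> 2  [called from count_flags, line 31]
  collect_span(3, 2) -> 20  [called from count_flags, line 33]
  count_flags([11, 10, 11, 3, 12], 11) -> 20  [called from main, line 48]
  rate_window(20, 3) -> 20  [called from main, line 50]
Origin of each log line:
  1: emitted by main (line 47)
  2: emitted by count_flags (line 29)
  3: emitted by tally_events (line 2)
  4: emitted by tally_events (line 7)
  5: emitted by bind_quota (line 11)
  6: emitted by bind_quota (line 16)
  7: emitted by count_flags (line 32)
  8: emitted by collect_span (line 20)
  9: emitted by main (line 49)
  10: emitted by rate_window (line 36)
A correct fix: line 37: replace `step` with `slot`.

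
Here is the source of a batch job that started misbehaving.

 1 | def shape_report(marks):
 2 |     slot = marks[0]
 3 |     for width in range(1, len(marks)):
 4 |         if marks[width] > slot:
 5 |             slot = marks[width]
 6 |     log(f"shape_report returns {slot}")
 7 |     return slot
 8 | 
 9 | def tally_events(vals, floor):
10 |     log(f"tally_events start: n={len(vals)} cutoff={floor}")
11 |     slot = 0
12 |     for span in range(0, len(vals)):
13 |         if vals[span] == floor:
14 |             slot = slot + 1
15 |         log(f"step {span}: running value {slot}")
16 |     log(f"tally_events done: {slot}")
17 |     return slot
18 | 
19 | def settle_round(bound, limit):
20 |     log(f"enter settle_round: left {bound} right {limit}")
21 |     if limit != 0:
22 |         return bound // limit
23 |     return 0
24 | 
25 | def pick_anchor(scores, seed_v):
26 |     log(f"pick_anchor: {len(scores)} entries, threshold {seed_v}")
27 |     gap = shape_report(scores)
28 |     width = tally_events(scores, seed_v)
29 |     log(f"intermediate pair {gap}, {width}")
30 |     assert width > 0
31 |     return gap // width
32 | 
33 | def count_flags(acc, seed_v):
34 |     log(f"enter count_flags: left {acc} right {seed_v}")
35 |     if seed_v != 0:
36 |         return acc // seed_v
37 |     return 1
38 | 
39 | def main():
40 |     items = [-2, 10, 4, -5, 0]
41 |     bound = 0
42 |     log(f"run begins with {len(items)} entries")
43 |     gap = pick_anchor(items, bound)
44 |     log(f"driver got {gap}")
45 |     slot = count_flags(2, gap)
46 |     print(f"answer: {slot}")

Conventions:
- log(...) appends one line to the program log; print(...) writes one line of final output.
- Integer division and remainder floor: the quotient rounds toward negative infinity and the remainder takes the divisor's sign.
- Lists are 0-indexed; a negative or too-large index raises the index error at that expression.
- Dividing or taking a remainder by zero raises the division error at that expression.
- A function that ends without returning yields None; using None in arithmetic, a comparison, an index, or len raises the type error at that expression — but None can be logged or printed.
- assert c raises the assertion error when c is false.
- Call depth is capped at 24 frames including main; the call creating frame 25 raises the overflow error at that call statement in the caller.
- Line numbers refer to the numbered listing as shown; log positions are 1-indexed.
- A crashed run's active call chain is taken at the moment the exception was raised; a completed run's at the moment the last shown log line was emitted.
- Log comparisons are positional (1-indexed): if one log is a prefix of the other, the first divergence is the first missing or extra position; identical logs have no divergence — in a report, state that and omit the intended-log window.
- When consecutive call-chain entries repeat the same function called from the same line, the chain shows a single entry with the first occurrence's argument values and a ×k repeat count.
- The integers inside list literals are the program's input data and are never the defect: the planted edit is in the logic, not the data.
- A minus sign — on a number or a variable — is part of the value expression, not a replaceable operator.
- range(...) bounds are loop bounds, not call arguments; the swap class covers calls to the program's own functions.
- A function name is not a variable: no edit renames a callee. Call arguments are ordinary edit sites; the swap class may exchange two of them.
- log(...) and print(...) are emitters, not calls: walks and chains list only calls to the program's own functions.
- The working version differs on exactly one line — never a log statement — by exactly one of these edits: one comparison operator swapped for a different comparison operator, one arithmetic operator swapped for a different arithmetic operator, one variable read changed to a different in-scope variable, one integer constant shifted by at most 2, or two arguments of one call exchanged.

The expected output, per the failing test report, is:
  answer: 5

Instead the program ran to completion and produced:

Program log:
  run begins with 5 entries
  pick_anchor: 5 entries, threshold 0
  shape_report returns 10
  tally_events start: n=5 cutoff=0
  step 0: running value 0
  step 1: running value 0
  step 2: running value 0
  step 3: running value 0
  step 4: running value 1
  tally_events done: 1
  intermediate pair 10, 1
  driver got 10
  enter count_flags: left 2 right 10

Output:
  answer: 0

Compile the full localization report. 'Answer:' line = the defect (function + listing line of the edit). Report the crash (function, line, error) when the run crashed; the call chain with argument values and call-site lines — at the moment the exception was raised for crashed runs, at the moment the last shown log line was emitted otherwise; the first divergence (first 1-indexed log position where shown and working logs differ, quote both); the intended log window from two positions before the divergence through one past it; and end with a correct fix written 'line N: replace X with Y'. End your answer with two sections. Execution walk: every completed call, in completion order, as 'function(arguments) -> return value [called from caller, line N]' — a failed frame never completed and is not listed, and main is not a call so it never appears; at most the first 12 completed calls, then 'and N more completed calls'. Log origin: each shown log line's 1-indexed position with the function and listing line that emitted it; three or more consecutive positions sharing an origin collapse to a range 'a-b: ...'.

Answer: the defect is in main at line 45.
The tell: The earliest visible damage is log position 13 — 'enter count_flags: left 2 right 10' rather than the intended 'enter count_flags: left 10 right 2'.
Call chain: main -> count_flags(2, 10) (called at line 45).
First divergence: position 13 — shown 'enter count_flags: left 2 right 10', intended 'enter count_flags: left 10 right 2'.
Intended log window:
  11: intermediate pair 10, 1
  12: driver got 10
  13: enter count_flags: left 10 right 2
Execution walk:
  shape_report([-2, 10, 4, -5, 0]) -> 10  [called from pick_anchor, line 27]
  tally_events([-2, 10, 4, -5, 0], 0) -> 1  [called from pick_anchor, line 28]
  pick_anchor([-2, 10, 4, -5, 0], 0) -> 10  [called from main, line 43]
  count_flags(2, 10) -> 0  [called from main, line 45]
Log line origins:
  1: from main, line 42
  2: from pick_anchor, line 26
  3: from shape_report, line 6
  4: from tally_events, line 10
  5-9: from tally_events, line 15
  10: from tally_events, line 16
  11: from pick_anchor, line 29
  12: from main, line 44
  13: from count_flags, line 34
A correct fix: line 45: replace `count_flags(2, gap)` with `count_flags(gap, 2)`.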